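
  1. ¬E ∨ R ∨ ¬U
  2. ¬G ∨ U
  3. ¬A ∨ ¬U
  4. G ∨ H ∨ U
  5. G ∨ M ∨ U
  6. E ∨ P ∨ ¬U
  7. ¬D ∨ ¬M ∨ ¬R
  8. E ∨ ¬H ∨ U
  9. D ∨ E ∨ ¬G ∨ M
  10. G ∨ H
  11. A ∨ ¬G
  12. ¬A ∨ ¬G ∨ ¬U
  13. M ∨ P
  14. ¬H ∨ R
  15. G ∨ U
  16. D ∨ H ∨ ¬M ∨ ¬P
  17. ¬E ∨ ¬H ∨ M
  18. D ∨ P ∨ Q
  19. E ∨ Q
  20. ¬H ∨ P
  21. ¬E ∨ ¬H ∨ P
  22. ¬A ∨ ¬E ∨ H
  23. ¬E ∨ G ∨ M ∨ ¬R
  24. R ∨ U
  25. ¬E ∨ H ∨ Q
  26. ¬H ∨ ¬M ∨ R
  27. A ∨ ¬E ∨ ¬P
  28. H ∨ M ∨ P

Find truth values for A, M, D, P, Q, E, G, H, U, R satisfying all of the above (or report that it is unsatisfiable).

A = False, M = False, D = True, P = True, Q = True, E = False, G = False, H = True, U = True, R = True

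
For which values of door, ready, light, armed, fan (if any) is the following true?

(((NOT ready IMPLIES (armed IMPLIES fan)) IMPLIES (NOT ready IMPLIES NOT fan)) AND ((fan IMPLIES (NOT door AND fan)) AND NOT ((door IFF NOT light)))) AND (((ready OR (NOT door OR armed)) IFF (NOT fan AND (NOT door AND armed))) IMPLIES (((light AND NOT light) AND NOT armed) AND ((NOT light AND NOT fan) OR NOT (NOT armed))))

door: True; ready: True; light: True; armed: True; fan: False

  ((NOT ready IMPLIES (armed IMPLIES fan)) IMPLIES (NOT ready IMPLIES NOT fan)) AND ((fan IMPLIES (NOT door AND fan)) AND NOT ((door IFF NOT light))) = True
    (NOT ready IMPLIES (armed IMPLIES fan)) IMPLIES (NOT ready IMPLIES NOT fan) = True
      NOT ready IMPLIES (armed IMPLIES fan) = True
        NOT ready = False
        armed IMPLIES fan = False
      NOT ready IMPLIES NOT fan = True
        NOT ready = False
        NOT fan = True
    (fan IMPLIES (NOT door AND fan)) AND NOT ((door IFF NOT light)) = True
      fan IMPLIES (NOT door AND fan) = True
        NOT door AND fan = False
          NOT door = False
      NOT ((door IFF NOT light)) = True
        door IFF NOT light = False
          NOT light = False
  ((ready OR (NOT door OR armed)) IFF (NOT fan AND (NOT door AND armed))) IMPLIES (((light AND NOT light) AND NOT armed) AND ((NOT light AND NOT fan) OR NOT (NOT armed))) = True
    (ready OR (NOT door OR armed)) IFF (NOT fan AND (NOT door AND armed)) = False
      ready OR (NOT door OR armed) = True
        NOT door OR armed = True
          NOT door = False
      NOT fan AND (NOT door AND armed) = False
        NOT fan = True
        NOT door AND armed = False
          NOT door = False
    ((light AND NOT light) AND NOT armed) AND ((NOT light AND NOT fan) OR NOT (NOT armed)) = False
      (light AND NOT light) AND NOT armed = False
        light AND NOT light = False
          NOT light = False
        NOT armed = False
      (NOT light AND NOT fan) OR NOT (NOT armed) = True
        NOT light AND NOT fan = False
          NOT light = False
          NOT fan = True
        NOT (NOT armed) = True
          NOT armed = False
Both conjuncts True, so the formula holds.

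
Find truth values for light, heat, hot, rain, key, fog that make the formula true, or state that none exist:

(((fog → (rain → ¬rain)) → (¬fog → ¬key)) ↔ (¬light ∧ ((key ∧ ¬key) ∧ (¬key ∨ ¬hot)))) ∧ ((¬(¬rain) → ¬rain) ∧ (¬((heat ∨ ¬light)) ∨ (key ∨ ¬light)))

light=F, heat=T, hot=T, rain=F, key=T, fog=F

  ((fog → (rain → ¬rain)) → (¬fog → ¬key)) ↔ (¬light ∧ ((key ∧ ¬key) ∧ (¬key ∨ ¬hot))) = True
    (fog → (rain → ¬rain)) → (¬fog → ¬key) = False
      fog → (rain → ¬rain) = True
        rain → ¬rain = True
          ¬rain = True
      ¬fog → ¬key = False
        ¬fog = True
        ¬key = False
    ¬light ∧ ((key ∧ ¬key) ∧ (¬key ∨ ¬hot)) = False
      ¬light = True
      (key ∧ ¬key) ∧ (¬key ∨ ¬hot) = False
        key ∧ ¬key = False
          ¬key = False
        ¬key ∨ ¬hot = False
          ¬key = False
          ¬hot = False
  (¬(¬rain) → ¬rain) ∧ (¬((heat ∨ ¬light)) ∨ (key ∨ ¬light)) = True
    ¬(¬rain) → ¬rain = True
      ¬(¬rain) = False
        ¬rain = True
      ¬rain = True
    ¬((heat ∨ ¬light)) ∨ (key ∨ ¬light) = True
      ¬((heat ∨ ¬light)) = False
        heat ∨ ¬light = True
          ¬light = True
      key ∨ ¬light = True
        ¬light = True
Both conjuncts True, so the formula holds.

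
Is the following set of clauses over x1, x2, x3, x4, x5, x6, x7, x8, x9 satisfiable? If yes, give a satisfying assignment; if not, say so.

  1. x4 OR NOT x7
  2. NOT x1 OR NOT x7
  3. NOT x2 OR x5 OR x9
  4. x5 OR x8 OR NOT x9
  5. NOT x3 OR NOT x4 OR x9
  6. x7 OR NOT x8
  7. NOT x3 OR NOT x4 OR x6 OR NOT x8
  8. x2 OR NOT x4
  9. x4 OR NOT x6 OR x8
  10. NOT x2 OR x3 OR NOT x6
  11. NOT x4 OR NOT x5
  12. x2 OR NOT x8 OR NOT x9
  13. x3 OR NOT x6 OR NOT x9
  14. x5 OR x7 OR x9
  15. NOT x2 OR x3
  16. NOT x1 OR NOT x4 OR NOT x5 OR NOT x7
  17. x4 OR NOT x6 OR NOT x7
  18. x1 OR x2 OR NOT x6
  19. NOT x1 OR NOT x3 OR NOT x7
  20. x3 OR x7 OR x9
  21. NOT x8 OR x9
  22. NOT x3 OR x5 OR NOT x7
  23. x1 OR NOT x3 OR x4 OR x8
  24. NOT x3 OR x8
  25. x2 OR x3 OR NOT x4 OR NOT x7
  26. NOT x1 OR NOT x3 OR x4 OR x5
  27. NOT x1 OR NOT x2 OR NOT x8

x1=T, x2=F, x3=F, x4=F, x5=T, x6=F, x7=F, x8=F, x9=T

Set x1 = True.
  then (NOT x1 OR NOT x7) forces x7 = False.
  then (x7 OR NOT x8) forces x8 = False.
  then (NOT x3 OR x8) forces x3 = False.
  then (NOT x2 OR x3) forces x2 = False.
  then (x3 OR x7 OR x9) forces x9 = True.
  then (x5 OR x8 OR NOT x9) forces x5 = True.
  then (x2 OR NOT x4) forces x4 = False.
  then (x4 OR NOT x6 OR x8) forces x6 = False.
All clauses satisfied.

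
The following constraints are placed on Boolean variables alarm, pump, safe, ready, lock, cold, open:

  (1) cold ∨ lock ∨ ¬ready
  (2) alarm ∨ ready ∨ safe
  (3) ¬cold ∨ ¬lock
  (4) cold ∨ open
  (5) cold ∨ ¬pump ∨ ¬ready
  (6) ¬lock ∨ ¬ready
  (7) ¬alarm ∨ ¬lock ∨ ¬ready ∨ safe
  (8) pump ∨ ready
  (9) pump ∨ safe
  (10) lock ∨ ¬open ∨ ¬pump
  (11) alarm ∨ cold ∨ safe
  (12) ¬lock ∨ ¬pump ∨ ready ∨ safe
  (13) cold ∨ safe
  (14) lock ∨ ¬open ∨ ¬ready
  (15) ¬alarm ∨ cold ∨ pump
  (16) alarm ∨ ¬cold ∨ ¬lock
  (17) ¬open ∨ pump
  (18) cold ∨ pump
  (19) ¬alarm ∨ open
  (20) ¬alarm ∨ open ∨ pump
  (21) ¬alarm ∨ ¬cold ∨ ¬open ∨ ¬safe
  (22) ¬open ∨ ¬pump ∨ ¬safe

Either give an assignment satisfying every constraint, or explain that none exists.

alarm=F, pump=T, safe=T, ready=T, lock=F, cold=T, open=F

Set alarm = False.
Set pump = True.
Set safe = True.
  then (¬open ∨ ¬pump ∨ ¬safe) forces open = False.
  then (cold ∨ open) forces cold = True.
  then (alarm ∨ ¬cold ∨ ¬lock) forces lock = False.
Set ready = True.
All clauses satisfied.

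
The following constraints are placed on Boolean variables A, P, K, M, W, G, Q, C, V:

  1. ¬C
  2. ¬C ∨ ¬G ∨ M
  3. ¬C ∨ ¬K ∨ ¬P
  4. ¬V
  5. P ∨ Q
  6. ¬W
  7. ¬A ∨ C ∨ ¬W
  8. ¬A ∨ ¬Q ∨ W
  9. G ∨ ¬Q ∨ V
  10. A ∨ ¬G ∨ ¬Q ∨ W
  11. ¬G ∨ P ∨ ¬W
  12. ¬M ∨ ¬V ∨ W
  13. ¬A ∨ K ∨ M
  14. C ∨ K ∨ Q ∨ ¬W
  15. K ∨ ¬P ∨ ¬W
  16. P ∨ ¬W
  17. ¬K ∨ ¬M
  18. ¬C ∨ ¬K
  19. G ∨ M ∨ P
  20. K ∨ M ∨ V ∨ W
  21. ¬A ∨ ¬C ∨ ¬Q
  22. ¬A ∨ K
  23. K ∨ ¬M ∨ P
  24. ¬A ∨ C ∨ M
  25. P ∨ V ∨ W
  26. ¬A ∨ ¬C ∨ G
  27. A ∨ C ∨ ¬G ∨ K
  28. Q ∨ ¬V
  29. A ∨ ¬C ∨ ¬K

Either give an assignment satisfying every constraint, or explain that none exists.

A = False, P = True, K = True, M = False, W = False, G = False, Q = False, C = False, V = False

Unit clause (¬C) forces C = False.
Unit clause (¬V) forces V = False.
Unit clause (¬W) forces W = False.
In (P ∨ V ∨ W) only P is left, so P = True.
Try A = True:
  (¬A ∨ ¬Q ∨ W) forces Q = False.
  (¬A ∨ K) forces K = True.
  (¬K ∨ ¬M) forces M = False.
  clause (¬A ∨ C ∨ M) is falsified — backtrack.
So A = False.
Set K = True.
  then (¬K ∨ ¬M) forces M = False.
Set G = False.
  then (G ∨ ¬Q ∨ V) forces Q = False.
All clauses satisfied.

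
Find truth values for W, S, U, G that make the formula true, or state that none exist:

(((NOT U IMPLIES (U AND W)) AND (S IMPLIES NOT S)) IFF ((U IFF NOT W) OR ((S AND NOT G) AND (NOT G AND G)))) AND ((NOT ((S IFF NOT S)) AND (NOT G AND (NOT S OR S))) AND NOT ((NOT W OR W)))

Unsatisfiable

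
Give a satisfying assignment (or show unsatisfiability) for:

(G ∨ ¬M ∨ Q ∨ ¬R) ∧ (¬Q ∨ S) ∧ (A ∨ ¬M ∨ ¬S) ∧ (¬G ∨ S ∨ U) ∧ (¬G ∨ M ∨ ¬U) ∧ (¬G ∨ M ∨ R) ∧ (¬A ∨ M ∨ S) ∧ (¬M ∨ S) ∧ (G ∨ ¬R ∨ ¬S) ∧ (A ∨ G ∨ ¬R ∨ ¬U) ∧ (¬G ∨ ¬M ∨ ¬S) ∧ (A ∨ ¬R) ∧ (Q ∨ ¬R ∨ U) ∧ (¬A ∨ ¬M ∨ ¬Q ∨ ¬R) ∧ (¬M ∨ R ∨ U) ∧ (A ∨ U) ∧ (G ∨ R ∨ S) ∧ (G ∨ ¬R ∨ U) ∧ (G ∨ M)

Set R = True.
  then (A ∨ ¬R) forces A = True.
Try M = True:
  (¬M ∨ S) forces S = True.
  (G ∨ ¬R ∨ ¬S) forces G = True.
  clause (¬G ∨ ¬M ∨ ¬S) is falsified — backtrack.
So M = False.
  then (¬A ∨ M ∨ S) forces S = True.
  then (G ∨ ¬R ∨ ¬S) forces G = True.
  then (¬G ∨ M ∨ ¬U) forces U = False.
  then (Q ∨ ¬R ∨ U) forces Q = True.
All clauses satisfied.

R: True, M: False, S: True, U: False, Q: True, A: True, G: True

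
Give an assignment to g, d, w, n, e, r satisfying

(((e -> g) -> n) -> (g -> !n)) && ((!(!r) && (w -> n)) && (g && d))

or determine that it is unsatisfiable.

g = True; d = True; w = False; n = False; e = True; r = True

  ((e -> g) -> n) -> (g -> !n) = True
    (e -> g) -> n = False
      e -> g = True
    g -> !n = True
      !n = True
  (!(!r) && (w -> n)) && (g && d) = True
    !(!r) && (w -> n) = True
      !(!r) = True
        !r = False
      w -> n = True
    g && d = True
Both conjuncts True, so the formula holds.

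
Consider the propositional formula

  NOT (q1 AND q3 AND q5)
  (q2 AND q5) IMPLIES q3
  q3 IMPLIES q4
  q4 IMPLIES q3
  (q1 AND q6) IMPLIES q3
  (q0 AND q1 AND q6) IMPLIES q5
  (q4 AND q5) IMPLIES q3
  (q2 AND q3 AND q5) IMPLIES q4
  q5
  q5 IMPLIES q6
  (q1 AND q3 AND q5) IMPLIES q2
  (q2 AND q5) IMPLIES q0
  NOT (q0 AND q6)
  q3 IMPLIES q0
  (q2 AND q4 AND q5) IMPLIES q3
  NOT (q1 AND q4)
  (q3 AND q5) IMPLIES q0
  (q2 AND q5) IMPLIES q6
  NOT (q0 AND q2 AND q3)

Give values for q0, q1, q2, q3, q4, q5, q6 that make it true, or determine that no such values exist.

Unit clause (q5) forces q5 = True.
In (NOT q5 OR q6) only q6 is left, so q6 = True.
In (NOT q0 OR NOT q6) only NOT q0 is left, so q0 = False.
In (q0 OR NOT q3 OR NOT q5) only NOT q3 is left, so q3 = False.
In (q3 OR NOT q4) only NOT q4 is left, so q4 = False.
In (NOT q1 OR q3 OR NOT q6) only NOT q1 is left, so q1 = False.
In (NOT q2 OR q3 OR NOT q5) only NOT q2 is left, so q2 = False.
All clauses satisfied.

q0=F; q1=F; q2=F; q3=F; q4=F; q5=T; q6=T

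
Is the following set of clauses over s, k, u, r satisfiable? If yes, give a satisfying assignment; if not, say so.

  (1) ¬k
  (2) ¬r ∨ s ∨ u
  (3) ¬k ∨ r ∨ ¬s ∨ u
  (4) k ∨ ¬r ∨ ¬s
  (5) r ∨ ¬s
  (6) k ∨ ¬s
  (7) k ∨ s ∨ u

s=F; k=F; u=T; r=F

Unit clause (¬k) forces k = False.
In (k ∨ ¬s) only ¬s is left, so s = False.
In (k ∨ s ∨ u) only u is left, so u = True.
Set r = False.
Check each clause:
  (¬k): ¬k holds.
  (¬r ∨ s ∨ u): ¬r holds.
  (¬k ∨ r ∨ ¬s ∨ u): ¬k holds.
  (k ∨ ¬r ∨ ¬s): ¬r holds.
  (r ∨ ¬s): ¬s holds.
  (k ∨ ¬s): ¬s holds.
  (k ∨ s ∨ u): u holds.
All clauses satisfied.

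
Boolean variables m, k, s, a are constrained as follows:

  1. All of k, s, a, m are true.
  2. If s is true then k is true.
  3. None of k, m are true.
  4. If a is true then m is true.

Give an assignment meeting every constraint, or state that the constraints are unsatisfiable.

Case m = True:
  Constraint (3) is violated (m=T) — contradiction.
Case m = False:
  Constraint (1) is violated (m=F) — contradiction.
Both cases fail — unsatisfiable.

Unsatisfiable — no assignment works.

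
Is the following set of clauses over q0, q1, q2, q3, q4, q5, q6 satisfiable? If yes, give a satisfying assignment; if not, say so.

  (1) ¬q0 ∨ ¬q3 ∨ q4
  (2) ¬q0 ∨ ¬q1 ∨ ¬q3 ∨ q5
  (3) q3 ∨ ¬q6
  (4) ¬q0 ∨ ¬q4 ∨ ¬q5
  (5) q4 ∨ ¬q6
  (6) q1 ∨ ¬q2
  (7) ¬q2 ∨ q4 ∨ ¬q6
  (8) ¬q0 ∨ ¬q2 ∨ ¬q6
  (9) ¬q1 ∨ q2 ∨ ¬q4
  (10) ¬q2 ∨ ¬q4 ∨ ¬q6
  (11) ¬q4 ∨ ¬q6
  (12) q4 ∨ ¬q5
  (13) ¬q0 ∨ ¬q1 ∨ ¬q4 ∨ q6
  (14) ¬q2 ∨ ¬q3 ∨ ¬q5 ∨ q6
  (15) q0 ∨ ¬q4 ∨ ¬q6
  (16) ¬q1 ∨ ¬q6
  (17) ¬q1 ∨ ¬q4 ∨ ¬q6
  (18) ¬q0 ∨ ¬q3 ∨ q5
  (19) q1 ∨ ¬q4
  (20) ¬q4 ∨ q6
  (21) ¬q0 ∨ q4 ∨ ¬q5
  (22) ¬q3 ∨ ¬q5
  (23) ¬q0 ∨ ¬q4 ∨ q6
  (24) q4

No satisfying assignment exists.

Case q4 = True:
  (¬q4 ∨ ¬q6) forces q6 = False.
  Clause (¬q4 ∨ q6) is falsified — contradiction.
Case q4 = False:
  Clause (q4) is falsified — contradiction.
Both cases fail, so the formula is unsatisfiable.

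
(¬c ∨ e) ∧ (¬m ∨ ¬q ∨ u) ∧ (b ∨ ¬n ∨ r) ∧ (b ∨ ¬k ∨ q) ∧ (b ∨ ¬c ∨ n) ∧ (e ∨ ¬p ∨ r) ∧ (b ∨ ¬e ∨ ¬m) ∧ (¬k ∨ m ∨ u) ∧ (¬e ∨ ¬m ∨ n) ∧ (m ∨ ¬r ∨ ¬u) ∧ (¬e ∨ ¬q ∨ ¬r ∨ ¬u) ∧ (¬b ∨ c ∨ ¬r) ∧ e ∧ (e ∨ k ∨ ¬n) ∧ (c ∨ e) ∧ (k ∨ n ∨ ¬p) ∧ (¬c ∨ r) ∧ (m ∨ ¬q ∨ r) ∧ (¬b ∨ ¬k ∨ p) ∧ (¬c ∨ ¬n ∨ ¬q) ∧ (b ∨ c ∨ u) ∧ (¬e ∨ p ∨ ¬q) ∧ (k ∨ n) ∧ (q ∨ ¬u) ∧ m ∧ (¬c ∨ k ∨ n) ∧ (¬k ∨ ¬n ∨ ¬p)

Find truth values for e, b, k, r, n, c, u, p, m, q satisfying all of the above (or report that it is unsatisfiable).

e = True, b = True, k = False, r = False, n = True, c = False, u = False, p = False, m = True, q = False

Unit clause (e) forces e = True.
Unit clause (m) forces m = True.
In (b ∨ ¬e ∨ ¬m) only b is left, so b = True.
In (¬e ∨ ¬m ∨ n) only n is left, so n = True.
Set k = False.
Set r = False.
  then (¬c ∨ r) forces c = False.
Set u = False.
  then (¬m ∨ ¬q ∨ u) forces q = False.
Set p = False.
All clauses satisfied.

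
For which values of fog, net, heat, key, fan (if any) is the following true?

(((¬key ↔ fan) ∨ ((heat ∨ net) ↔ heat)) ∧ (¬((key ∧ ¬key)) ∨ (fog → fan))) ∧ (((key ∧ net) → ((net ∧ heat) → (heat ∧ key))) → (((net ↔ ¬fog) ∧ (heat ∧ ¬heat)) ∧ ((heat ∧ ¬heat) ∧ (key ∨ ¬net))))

The conjunct ((key ∧ net) → ((net ∧ heat) → (heat ∧ key))) → (((net ↔ ¬fog) ∧ (heat ∧ ¬heat)) ∧ ((heat ∧ ¬heat) ∧ (key ∨ ¬net))) is unsatisfiable on its own:
  heat = True: simplifies to ¬(((key ∧ net) → (net → key))).
    key = True: this becomes ¬((net → True)) = False.
    key = False: this becomes ¬((False → ¬net)) = False.
  heat = False: this becomes ((key ∧ net) → True) → (False ∧ False) = False.
So the whole conjunction is unsatisfiable.

The formula is unsatisfiable.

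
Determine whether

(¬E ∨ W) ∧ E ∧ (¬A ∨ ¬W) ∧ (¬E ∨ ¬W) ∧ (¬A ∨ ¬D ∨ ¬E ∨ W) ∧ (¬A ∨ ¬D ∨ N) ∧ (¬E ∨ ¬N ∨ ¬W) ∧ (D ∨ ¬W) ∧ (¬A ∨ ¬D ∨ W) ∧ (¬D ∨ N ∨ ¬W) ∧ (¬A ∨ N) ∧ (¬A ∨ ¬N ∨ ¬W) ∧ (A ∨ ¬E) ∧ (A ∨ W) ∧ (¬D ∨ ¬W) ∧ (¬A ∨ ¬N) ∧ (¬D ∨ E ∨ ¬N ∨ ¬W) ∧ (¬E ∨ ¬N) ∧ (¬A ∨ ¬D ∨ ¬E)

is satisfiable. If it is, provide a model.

Case E = True:
  (¬E ∨ W) forces W = True.
  Clause (¬E ∨ ¬W) is falsified — contradiction.
Case E = False:
  Clause (E) is falsified — contradiction.
Both cases fail, so the formula is unsatisfiable.

UNSATISFIABLE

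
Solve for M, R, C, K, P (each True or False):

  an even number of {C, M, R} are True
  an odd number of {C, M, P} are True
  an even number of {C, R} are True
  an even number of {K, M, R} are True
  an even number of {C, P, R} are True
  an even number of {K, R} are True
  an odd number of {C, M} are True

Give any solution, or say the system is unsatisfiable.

M: False; R: True; C: True; K: True; P: False

{C, M, R}: 2 true → even ✓
{C, M, P}: 1 true → odd ✓
{C, R}: 2 true → even ✓
{K, M, R}: 2 true → even ✓
{C, P, R}: 2 true → even ✓
{K, R}: 2 true → even ✓
{C, M}: 1 true → odd ✓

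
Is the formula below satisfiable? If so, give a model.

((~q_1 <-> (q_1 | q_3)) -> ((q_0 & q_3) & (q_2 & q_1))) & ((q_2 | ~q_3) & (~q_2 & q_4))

q_0 = True, q_1 = True, q_2 = False, q_3 = False, q_4 = True

  (~q_1 <-> (q_1 | q_3)) -> ((q_0 & q_3) & (q_2 & q_1)) = True
    ~q_1 <-> (q_1 | q_3) = False
      ~q_1 = False
      q_1 | q_3 = True
    (q_0 & q_3) & (q_2 & q_1) = False
      q_0 & q_3 = False
      q_2 & q_1 = False
  (q_2 | ~q_3) & (~q_2 & q_4) = True
    q_2 | ~q_3 = True
      ~q_3 = True
    ~q_2 & q_4 = True
      ~q_2 = True
Both conjuncts True, so the formula holds.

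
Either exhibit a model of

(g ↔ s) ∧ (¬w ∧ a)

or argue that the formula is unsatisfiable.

w: False; a: True; g: False; s: False

  g ↔ s = True
  ¬w ∧ a = True
    ¬w = True
Both conjuncts True, so the formula holds.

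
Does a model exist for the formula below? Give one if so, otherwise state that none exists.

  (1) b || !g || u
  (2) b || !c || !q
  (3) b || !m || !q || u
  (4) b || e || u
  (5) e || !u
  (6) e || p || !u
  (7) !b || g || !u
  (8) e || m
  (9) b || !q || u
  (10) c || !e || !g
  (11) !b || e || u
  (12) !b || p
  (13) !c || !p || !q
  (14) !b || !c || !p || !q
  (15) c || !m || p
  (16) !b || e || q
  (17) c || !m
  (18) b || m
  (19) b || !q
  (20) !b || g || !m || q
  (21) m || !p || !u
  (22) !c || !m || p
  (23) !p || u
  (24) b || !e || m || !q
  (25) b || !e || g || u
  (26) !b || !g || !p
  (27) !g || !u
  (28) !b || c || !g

Try m = False:
  (e || m) forces e = True.
  (b || m) forces b = True.
  (!b || p) forces p = True.
  (m || !p || !u) forces u = False.
  clause (!p || u) is falsified — backtrack.
So m = True.
  then (c || !m) forces c = True.
  then (!c || !m || p) forces p = True.
  then (!p || u) forces u = True.
  then (!g || !u) forces g = False.
  then (e || !u) forces e = True.
  then (!b || g || !u) forces b = False.
  then (!c || !p || !q) forces q = False.
All clauses satisfied.

m = True, c = True, b = False, g = False, e = True, q = False, p = True, u = True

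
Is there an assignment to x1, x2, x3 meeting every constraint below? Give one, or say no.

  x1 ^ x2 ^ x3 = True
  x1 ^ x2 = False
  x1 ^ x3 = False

x1=T; x2=T; x3=T

x1 ^ x2 ^ x3 = T ^ T ^ T = True ✓
x1 ^ x2 = T ^ T = False ✓
x1 ^ x3 = T ^ T = False ✓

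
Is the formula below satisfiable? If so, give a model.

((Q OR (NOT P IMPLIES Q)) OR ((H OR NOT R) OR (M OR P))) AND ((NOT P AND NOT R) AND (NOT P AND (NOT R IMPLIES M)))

P=F, H=F, R=F, M=T, Q=T

  (Q OR (NOT P IMPLIES Q)) OR ((H OR NOT R) OR (M OR P)) = True
    Q OR (NOT P IMPLIES Q) = True
      NOT P IMPLIES Q = True
        NOT P = True
    (H OR NOT R) OR (M OR P) = True
      H OR NOT R = True
        NOT R = True
      M OR P = True
  (NOT P AND NOT R) AND (NOT P AND (NOT R IMPLIES M)) = True
    NOT P AND NOT R = True
      NOT P = True
      NOT R = True
    NOT P AND (NOT R IMPLIES M) = True
      NOT P = True
      NOT R IMPLIES M = True
        NOT R = True
Both conjuncts True, so the formula holds.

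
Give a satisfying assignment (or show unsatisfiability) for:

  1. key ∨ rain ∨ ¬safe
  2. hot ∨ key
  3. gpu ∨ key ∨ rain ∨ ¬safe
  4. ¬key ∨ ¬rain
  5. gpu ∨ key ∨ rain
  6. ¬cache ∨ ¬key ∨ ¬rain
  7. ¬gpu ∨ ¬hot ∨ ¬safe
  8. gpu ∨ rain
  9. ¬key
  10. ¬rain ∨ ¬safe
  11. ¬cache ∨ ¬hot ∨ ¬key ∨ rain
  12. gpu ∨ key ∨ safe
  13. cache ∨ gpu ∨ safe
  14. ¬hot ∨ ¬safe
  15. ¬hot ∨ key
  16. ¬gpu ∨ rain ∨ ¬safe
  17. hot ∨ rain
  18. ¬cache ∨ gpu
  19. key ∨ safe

Unsatisfiable — no assignment works.

Case key = True:
  Clause (¬key) is falsified — contradiction.
Case key = False:
  (hot ∨ key) forces hot = True.
  Clause (¬hot ∨ key) is falsified — contradiction.
Both cases fail, so the formula is unsatisfiable.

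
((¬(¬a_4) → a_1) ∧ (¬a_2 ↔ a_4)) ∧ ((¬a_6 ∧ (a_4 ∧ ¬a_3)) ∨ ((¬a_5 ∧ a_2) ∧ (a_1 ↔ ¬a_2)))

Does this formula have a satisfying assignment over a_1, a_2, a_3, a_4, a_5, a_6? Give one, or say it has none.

a_1: True, a_2: False, a_3: False, a_4: True, a_5: False, a_6: False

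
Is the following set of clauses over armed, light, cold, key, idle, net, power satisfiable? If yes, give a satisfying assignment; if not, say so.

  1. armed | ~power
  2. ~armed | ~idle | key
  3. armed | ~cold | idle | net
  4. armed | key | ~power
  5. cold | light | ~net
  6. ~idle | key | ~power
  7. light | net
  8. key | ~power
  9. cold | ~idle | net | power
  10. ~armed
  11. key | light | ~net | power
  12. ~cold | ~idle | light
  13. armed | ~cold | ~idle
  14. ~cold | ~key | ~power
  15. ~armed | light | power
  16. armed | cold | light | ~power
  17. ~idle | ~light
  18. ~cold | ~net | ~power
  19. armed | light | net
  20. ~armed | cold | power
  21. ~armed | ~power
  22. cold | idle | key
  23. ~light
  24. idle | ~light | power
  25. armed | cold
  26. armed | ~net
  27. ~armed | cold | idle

The formula is unsatisfiable.

Case net = True:
  (~armed) forces armed = False.
  Clause (armed | ~net) is falsified — contradiction.
Case net = False:
  (light | net) forces light = True.
  Clause (~light) is falsified — contradiction.
Both cases fail, so the formula is unsatisfiable.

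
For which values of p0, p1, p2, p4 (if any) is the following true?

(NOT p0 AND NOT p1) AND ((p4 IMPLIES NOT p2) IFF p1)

p0 = False, p1 = False, p2 = True, p4 = True

  NOT p0 AND NOT p1 = True
    NOT p0 = True
    NOT p1 = True
  (p4 IMPLIES NOT p2) IFF p1 = True
    p4 IMPLIES NOT p2 = False
      NOT p2 = False
Both conjuncts True, so the formula holds.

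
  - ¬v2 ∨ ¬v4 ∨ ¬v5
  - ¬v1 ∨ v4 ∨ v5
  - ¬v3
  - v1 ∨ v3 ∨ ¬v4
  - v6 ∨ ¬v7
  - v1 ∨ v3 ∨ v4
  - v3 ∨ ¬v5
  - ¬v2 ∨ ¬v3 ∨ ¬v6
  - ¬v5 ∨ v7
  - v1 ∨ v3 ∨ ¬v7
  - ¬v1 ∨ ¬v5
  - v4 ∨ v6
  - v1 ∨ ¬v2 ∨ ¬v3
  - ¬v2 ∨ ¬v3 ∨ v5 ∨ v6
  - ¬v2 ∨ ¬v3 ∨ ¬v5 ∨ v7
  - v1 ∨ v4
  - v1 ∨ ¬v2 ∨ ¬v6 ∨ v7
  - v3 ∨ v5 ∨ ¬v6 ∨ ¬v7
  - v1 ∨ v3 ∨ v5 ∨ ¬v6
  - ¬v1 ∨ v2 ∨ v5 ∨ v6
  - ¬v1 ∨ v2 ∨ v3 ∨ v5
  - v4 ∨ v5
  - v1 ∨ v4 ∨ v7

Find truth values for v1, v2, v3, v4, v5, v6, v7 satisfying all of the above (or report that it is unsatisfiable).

Unit clause (¬v3) forces v3 = False.
In (v3 ∨ ¬v5) only ¬v5 is left, so v5 = False.
In (v4 ∨ v5) only v4 is left, so v4 = True.
In (v1 ∨ v3 ∨ ¬v4) only v1 is left, so v1 = True.
In (¬v1 ∨ v2 ∨ v3 ∨ v5) only v2 is left, so v2 = True.
Set v6 = False.
  then (v6 ∨ ¬v7) forces v7 = False.
All clauses satisfied.

v1 = True, v2 = True, v3 = False, v4 = True, v5 = False, v6 = False, v7 = False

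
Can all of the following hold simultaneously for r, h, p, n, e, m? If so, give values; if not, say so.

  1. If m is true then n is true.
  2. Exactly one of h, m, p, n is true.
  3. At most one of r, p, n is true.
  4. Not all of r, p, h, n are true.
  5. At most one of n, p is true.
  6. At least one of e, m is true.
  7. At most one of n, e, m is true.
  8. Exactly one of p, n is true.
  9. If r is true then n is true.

r=F, h=F, p=T, n=F, e=T, m=F

  (1) m=F ⇒ n: vacuous ✓
  (2) {h, m, p, n}: 1 true — exactly one ✓
  (3) {r, p, n}: 1 true — at most one ✓
  (4) {r, p, h, n}: 1/4 true — not all ✓
  (5) {n, p}: 1 true — at most one ✓
  (6) {e, m}: 1 true — at least one ✓
  (7) {n, e, m}: 1 true — at most one ✓
  (8) {p, n}: 1 true — exactly one ✓
  (9) r=F ⇒ n: vacuous ✓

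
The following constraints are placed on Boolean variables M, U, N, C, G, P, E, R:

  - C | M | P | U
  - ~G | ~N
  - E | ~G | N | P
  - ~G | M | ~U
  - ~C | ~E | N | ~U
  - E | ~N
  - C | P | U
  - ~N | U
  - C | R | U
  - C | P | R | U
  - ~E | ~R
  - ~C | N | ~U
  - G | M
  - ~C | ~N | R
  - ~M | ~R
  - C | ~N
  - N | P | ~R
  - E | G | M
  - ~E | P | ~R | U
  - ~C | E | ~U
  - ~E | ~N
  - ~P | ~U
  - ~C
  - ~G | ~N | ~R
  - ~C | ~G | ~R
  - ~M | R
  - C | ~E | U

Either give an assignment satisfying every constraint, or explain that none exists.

Unit clause (~C) forces C = False.
In (C | ~N) only ~N is left, so N = False.
Try M = True:
  (~M | ~R) forces R = False.
  clause (~M | R) is falsified — backtrack.
So M = False.
  then (G | M) forces G = True.
  then (~G | M | ~U) forces U = False.
  then (C | P | U) forces P = True.
  then (C | R | U) forces R = True.
  then (~E | ~R) forces E = False.
All clauses satisfied.

M: False, U: False, N: False, C: False, G: True, P: True, E: False, R: True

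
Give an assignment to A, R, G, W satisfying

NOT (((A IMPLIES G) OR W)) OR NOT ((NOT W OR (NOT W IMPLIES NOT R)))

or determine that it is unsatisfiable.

A: True; R: False; G: False; W: False

  NOT (((A IMPLIES G) OR W)) OR NOT ((NOT W OR (NOT W IMPLIES NOT R))) = True
    NOT (((A IMPLIES G) OR W)) = True
      (A IMPLIES G) OR W = False
        A IMPLIES G = False
    NOT ((NOT W OR (NOT W IMPLIES NOT R))) = False
      NOT W OR (NOT W IMPLIES NOT R) = True
        NOT W = True
        NOT W IMPLIES NOT R = True
          NOT W = True
          NOT R = True
The formula evaluates to True.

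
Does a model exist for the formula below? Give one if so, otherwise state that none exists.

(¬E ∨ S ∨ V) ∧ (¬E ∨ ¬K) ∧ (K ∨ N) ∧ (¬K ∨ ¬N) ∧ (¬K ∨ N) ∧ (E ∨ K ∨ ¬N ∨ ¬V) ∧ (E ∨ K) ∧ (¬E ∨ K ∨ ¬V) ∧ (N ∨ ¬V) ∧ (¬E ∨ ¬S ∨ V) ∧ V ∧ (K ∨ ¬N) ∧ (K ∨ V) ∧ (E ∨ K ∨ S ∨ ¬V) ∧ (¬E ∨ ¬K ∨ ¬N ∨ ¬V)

No satisfying assignment exists.

Case N = True:
  (¬K ∨ ¬N) forces K = False.
  Clause (K ∨ ¬N) is falsified — contradiction.
Case N = False:
  (K ∨ N) forces K = True.
  Clause (¬K ∨ N) is falsified — contradiction.
Both cases fail, so the formula is unsatisfiable.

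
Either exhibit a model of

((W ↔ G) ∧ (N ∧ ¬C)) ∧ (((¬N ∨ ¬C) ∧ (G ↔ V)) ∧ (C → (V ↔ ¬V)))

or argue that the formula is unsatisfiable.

W=F; V=F; G=F; C=F; N=T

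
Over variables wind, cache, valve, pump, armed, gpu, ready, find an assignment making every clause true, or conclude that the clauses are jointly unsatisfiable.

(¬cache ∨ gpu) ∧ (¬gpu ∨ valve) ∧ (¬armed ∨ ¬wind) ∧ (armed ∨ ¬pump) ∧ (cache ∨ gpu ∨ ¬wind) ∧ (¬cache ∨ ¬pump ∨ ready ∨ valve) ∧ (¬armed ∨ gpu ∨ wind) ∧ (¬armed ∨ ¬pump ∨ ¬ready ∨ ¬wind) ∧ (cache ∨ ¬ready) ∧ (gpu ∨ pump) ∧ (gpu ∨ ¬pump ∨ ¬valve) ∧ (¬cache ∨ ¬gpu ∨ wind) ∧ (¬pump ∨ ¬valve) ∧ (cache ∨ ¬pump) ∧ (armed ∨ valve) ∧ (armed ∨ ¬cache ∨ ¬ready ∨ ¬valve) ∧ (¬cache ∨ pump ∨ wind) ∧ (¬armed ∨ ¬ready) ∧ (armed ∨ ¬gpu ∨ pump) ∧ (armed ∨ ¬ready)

wind = False, cache = False, valve = True, pump = False, armed = True, gpu = True, ready = False

Try wind = True:
  (¬armed ∨ ¬wind) forces armed = False.
  (armed ∨ ¬pump) forces pump = False.
  (gpu ∨ pump) forces gpu = True.
  clause (armed ∨ ¬gpu ∨ pump) is falsified — backtrack.
So wind = False.
Try cache = True:
  (¬cache ∨ gpu) forces gpu = True.
  clause (¬cache ∨ ¬gpu ∨ wind) is falsified — backtrack.
So cache = False.
  then (cache ∨ ¬ready) forces ready = False.
  then (cache ∨ ¬pump) forces pump = False.
  then (gpu ∨ pump) forces gpu = True.
  then (armed ∨ ¬gpu ∨ pump) forces armed = True.
  then (¬gpu ∨ valve) forces valve = True.
All clauses satisfied.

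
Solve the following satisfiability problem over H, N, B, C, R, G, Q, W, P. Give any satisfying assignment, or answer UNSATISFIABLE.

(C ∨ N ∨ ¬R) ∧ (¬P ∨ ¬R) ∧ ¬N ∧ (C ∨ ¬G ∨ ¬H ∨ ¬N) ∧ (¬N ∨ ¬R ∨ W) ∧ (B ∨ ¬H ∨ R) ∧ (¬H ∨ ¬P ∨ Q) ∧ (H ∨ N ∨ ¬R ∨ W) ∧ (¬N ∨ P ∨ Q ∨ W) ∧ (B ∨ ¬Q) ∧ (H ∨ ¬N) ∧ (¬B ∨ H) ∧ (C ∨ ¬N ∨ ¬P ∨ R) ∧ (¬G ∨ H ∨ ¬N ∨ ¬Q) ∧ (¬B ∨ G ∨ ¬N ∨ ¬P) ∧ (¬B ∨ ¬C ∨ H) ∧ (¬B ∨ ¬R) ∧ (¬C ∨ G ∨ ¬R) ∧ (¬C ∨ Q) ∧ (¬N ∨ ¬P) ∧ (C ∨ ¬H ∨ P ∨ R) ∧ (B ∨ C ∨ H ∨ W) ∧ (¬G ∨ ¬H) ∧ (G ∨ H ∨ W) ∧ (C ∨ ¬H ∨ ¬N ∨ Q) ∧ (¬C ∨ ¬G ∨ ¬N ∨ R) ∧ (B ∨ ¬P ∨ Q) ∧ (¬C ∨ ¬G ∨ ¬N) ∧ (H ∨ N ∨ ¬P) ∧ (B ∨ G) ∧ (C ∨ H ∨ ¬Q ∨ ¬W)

Unit clause (¬N) forces N = False.
Set H = True.
  then (¬G ∨ ¬H) forces G = False.
  then (B ∨ G) forces B = True.
  then (¬B ∨ ¬R) forces R = False.
Set C = False.
  then (C ∨ ¬H ∨ P ∨ R) forces P = True.
  then (¬H ∨ ¬P ∨ Q) forces Q = True.
Set W = True.
All clauses satisfied.

H = True, N = False, B = True, C = False, R = False, G = False, Q = True, W = True, P = True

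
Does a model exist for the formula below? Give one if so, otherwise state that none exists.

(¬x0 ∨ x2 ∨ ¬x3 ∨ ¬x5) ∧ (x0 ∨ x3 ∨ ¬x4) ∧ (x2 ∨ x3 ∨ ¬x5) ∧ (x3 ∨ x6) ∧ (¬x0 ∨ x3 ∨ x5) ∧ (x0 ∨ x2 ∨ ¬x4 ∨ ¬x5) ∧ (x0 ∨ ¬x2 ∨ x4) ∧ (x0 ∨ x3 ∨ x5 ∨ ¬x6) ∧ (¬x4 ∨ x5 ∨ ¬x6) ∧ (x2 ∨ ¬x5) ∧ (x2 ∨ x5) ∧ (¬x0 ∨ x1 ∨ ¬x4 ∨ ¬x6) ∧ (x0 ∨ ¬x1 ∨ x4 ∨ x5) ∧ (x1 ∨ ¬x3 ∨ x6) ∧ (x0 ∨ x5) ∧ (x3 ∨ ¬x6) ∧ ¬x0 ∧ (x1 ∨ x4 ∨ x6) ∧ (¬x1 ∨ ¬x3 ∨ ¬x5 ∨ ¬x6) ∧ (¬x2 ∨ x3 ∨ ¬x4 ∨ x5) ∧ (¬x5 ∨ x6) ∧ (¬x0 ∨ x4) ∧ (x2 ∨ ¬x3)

x0=F; x1=F; x2=T; x3=T; x4=T; x5=T; x6=T

Unit clause (¬x0) forces x0 = False.
In (x0 ∨ x5) only x5 is left, so x5 = True.
In (¬x5 ∨ x6) only x6 is left, so x6 = True.
In (x2 ∨ ¬x5) only x2 is left, so x2 = True.
In (x3 ∨ ¬x6) only x3 is left, so x3 = True.
In (¬x1 ∨ ¬x3 ∨ ¬x5 ∨ ¬x6) only ¬x1 is left, so x1 = False.
In (x0 ∨ ¬x2 ∨ x4) only x4 is left, so x4 = True.
All clauses satisfied.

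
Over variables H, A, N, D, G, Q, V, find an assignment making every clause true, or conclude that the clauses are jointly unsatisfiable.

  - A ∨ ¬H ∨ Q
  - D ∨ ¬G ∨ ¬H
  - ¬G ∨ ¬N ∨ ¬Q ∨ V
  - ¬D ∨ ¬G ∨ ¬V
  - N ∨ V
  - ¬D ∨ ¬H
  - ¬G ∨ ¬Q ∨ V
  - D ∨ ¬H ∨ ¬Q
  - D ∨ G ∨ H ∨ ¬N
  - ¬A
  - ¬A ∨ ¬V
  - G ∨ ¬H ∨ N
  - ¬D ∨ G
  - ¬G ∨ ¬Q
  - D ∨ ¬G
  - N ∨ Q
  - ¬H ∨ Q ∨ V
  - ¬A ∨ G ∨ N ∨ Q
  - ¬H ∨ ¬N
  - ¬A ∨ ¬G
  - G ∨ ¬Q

Unit clause (¬A) forces A = False.
Try H = True:
  (A ∨ ¬H ∨ Q) forces Q = True.
  (¬D ∨ ¬H) forces D = False.
  clause (D ∨ ¬H ∨ ¬Q) is falsified — backtrack.
So H = False.
Try N = False:
  (N ∨ V) forces V = True.
  (N ∨ Q) forces Q = True.
  (¬G ∨ ¬Q) forces G = False.
  clause (G ∨ ¬Q) is falsified — backtrack.
So N = True.
Set D = True.
  then (¬D ∨ G) forces G = True.
  then (¬G ∨ ¬Q) forces Q = False.
  then (¬D ∨ ¬G ∨ ¬V) forces V = False.
All clauses satisfied.

H = False, A = False, N = True, D = True, G = True, Q = False, V = False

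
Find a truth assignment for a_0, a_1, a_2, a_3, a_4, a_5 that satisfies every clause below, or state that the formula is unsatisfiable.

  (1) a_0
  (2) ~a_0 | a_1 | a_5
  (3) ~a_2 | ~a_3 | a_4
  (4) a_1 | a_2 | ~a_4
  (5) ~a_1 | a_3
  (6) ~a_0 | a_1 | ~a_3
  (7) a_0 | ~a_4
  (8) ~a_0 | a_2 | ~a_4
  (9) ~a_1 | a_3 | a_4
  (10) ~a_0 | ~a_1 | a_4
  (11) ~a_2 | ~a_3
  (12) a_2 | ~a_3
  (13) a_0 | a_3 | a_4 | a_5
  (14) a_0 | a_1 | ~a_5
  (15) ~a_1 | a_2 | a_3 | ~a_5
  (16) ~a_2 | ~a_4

Unit clause (a_0) forces a_0 = True.
Try a_1 = True:
  (~a_1 | a_3) forces a_3 = True.
  (~a_0 | ~a_1 | a_4) forces a_4 = True.
  (~a_0 | a_2 | ~a_4) forces a_2 = True.
  clause (~a_2 | ~a_3) is falsified — backtrack.
So a_1 = False.
  then (~a_0 | a_1 | a_5) forces a_5 = True.
  then (~a_0 | a_1 | ~a_3) forces a_3 = False.
Set a_2 = False.
  then (a_1 | a_2 | ~a_4) forces a_4 = False.
All clauses satisfied.

a_0: True; a_1: False; a_2: False; a_3: False; a_4: False; a_5: True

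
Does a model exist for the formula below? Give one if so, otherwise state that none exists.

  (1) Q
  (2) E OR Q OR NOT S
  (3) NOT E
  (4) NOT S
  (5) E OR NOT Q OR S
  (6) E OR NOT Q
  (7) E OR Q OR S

Unsatisfiable

Case Q = True:
  (NOT E) forces E = False.
  Clause (E OR NOT Q) is falsified — contradiction.
Case Q = False:
  Clause (Q) is falsified — contradiction.
Both cases fail, so the formula is unsatisfiable.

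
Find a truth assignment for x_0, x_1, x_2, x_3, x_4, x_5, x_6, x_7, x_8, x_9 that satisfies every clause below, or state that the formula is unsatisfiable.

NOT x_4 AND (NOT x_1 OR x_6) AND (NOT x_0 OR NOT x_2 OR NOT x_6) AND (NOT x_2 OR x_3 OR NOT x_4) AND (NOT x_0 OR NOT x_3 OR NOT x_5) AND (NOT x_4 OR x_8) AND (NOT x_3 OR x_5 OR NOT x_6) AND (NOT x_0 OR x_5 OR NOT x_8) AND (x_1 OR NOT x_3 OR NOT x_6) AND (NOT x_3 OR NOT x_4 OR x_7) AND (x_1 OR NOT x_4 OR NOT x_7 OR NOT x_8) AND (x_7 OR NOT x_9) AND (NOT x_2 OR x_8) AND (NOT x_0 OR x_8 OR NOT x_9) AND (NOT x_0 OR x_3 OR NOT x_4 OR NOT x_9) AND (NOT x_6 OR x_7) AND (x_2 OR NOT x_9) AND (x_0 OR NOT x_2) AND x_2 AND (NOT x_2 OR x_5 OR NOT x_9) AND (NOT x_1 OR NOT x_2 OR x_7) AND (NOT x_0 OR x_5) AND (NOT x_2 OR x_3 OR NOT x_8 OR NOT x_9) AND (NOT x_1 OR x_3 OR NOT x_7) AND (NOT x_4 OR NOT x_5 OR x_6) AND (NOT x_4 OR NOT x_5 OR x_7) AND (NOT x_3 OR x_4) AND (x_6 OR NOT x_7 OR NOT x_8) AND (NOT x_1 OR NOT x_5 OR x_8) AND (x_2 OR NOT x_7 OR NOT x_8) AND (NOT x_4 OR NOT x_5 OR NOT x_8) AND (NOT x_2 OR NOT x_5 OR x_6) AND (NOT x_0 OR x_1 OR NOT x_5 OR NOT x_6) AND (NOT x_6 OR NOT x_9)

Case x_2 = True:
  (NOT x_4) forces x_4 = False.
  (NOT x_2 OR x_8) forces x_8 = True.
  (x_0 OR NOT x_2) forces x_0 = True.
  (NOT x_0 OR NOT x_2 OR NOT x_6) forces x_6 = False.
  (NOT x_1 OR x_6) forces x_1 = False.
  (NOT x_0 OR x_5 OR NOT x_8) forces x_5 = True.
  Clause (NOT x_2 OR NOT x_5 OR x_6) is falsified — contradiction.
Case x_2 = False:
  Clause (x_2) is falsified — contradiction.
Both cases fail, so the formula is unsatisfiable.

No satisfying assignment exists.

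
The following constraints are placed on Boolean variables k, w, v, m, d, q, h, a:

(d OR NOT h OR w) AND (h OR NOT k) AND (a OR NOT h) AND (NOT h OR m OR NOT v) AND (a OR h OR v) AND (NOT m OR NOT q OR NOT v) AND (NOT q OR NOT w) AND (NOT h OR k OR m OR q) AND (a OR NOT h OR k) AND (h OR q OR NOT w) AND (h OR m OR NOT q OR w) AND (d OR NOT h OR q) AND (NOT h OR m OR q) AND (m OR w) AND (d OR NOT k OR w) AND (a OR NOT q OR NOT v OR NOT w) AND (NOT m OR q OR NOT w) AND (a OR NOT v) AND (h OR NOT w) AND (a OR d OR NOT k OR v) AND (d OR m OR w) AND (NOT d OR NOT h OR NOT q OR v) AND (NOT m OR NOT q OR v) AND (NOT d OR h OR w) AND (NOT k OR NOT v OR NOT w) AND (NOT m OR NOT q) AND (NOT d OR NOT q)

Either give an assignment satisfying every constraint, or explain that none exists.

k=F; w=F; v=F; m=T; d=F; q=F; h=F; a=T

Set k = False.
Try w = True:
  (NOT q OR NOT w) forces q = False.
  (h OR q OR NOT w) forces h = True.
  (a OR NOT h) forces a = True.
  (NOT h OR k OR m OR q) forces m = True.
  clause (NOT m OR q OR NOT w) is falsified — backtrack.
So w = False.
  then (m OR w) forces m = True.
  then (NOT m OR NOT q) forces q = False.
Set v = False.
Set d = False.
  then (d OR NOT h OR w) forces h = False.
  then (a OR h OR v) forces a = True.
All clauses satisfied.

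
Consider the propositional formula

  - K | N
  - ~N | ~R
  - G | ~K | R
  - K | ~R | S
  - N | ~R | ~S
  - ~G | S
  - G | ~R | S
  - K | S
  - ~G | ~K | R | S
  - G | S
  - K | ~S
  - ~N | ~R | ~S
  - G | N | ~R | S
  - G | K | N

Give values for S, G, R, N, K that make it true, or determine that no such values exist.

S: True, G: True, R: False, N: False, K: True

Try S = False:
  (~G | S) forces G = False.
  clause (G | S) is falsified — backtrack.
So S = True.
  then (K | ~S) forces K = True.
Set G = True.
Set R = False.
Set N = False.
All clauses satisfied.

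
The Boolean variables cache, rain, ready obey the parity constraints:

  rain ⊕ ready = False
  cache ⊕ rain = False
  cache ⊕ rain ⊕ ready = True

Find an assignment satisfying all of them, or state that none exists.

cache = True; rain = True; ready = True

rain ⊕ ready = T ⊕ T = False ✓
cache ⊕ rain = T ⊕ T = False ✓
cache ⊕ rain ⊕ ready = T ⊕ T ⊕ T = True ✓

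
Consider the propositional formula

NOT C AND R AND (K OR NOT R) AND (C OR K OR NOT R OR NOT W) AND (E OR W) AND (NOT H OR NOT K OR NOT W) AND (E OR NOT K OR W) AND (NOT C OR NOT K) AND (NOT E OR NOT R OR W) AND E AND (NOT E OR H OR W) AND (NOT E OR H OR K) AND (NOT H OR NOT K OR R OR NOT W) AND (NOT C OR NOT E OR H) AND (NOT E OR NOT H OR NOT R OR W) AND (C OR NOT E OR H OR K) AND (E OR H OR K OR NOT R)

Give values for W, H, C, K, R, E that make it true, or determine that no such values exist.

W = True; H = False; C = False; K = True; R = True; E = True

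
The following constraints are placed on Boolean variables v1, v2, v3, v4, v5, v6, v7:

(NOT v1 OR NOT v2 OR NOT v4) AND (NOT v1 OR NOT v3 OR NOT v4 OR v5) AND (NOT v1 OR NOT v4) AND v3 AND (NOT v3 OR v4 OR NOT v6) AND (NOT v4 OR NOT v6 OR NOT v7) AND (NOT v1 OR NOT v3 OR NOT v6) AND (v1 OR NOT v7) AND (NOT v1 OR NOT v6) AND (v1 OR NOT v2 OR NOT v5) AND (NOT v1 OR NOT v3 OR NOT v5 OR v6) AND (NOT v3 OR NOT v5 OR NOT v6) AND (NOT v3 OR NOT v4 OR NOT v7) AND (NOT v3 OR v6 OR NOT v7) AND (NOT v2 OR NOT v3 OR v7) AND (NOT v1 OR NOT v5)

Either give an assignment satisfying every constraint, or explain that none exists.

Unit clause (v3) forces v3 = True.
Set v1 = False.
  then (v1 OR NOT v7) forces v7 = False.
  then (NOT v2 OR NOT v3 OR v7) forces v2 = False.
Set v4 = False.
  then (NOT v3 OR v4 OR NOT v6) forces v6 = False.
Set v5 = True.
All clauses satisfied.

v1: False, v2: False, v3: True, v4: False, v5: True, v6: False, v7: False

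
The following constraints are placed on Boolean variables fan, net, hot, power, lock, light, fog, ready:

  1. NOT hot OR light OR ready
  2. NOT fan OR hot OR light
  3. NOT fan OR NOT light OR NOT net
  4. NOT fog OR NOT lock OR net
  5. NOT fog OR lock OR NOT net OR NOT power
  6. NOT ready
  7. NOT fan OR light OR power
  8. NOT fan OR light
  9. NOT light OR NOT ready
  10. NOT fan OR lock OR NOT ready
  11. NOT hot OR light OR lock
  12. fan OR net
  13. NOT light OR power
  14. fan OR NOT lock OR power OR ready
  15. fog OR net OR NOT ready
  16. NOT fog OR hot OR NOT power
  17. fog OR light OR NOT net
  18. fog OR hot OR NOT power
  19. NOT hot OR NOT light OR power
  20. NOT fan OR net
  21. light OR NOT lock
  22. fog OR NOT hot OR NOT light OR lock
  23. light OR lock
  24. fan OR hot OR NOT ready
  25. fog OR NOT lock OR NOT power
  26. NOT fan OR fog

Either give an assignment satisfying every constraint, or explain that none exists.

fan=F, net=T, hot=T, power=T, lock=T, light=T, fog=T, ready=F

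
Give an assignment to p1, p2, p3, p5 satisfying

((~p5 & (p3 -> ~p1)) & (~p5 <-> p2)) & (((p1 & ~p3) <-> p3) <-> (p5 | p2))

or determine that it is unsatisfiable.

p1: False, p2: True, p3: False, p5: False

  (~p5 & (p3 -> ~p1)) & (~p5 <-> p2) = True
    ~p5 & (p3 -> ~p1) = True
      ~p5 = True
      p3 -> ~p1 = True
        ~p1 = True
    ~p5 <-> p2 = True
      ~p5 = True
  ((p1 & ~p3) <-> p3) <-> (p5 | p2) = True
    (p1 & ~p3) <-> p3 = True
      p1 & ~p3 = False
        ~p3 = True
    p5 | p2 = True
Both conjuncts True, so the formula holds.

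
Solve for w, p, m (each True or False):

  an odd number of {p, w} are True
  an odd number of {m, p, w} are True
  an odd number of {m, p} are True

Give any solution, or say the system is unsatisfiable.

w = False, p = True, m = False

{p, w}: 1 true → odd ✓
{m, p, w}: 1 true → odd ✓
{m, p}: 1 true → odd ✓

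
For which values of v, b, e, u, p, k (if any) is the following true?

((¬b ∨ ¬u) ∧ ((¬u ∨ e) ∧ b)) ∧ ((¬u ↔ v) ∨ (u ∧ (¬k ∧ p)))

v = True; b = True; e = False; u = False; p = True; k = False

  (¬b ∨ ¬u) ∧ ((¬u ∨ e) ∧ b) = True
    ¬b ∨ ¬u = True
      ¬b = False
      ¬u = True
    (¬u ∨ e) ∧ b = True
      ¬u ∨ e = True
        ¬u = True
  (¬u ↔ v) ∨ (u ∧ (¬k ∧ p)) = True
    ¬u ↔ v = True
      ¬u = True
    u ∧ (¬k ∧ p) = False
      ¬k ∧ p = True
        ¬k = True
Both conjuncts True, so the formula holds.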